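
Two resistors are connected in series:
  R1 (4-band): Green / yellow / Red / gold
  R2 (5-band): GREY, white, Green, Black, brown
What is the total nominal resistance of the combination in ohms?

6295 Ω

R1: green, yellow → 54; red ×10^2 → 5400 Ω.
R2: grey, white, green → 895; black ×1 → 895 Ω.
Series: 5400 + 895 = 6295 Ω.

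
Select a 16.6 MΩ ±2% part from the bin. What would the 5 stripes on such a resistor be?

16600000 Ω = 166 × 10^5.
1 → brown
6 → blue
6 → blue
Multiplier 10^5 → green.
±2% tolerance → red.

brown, blue, blue, green, red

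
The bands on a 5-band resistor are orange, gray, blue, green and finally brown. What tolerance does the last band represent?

±1%

The last band, brown, is the tolerance band.
Brown corresponds to ±1%.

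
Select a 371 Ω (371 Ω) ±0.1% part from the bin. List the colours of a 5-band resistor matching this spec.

orange, violet, brown, black, violet

371 Ω = 371 × 10^0.
3 → orange
7 → violet
1 → brown
Multiplier 10^0 → black.
±0.1% tolerance → violet.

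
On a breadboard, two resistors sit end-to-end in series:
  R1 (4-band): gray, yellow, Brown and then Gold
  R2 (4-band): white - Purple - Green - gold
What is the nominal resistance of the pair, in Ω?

9700840 Ω

R1: grey, yellow → 84; brown ×10 → 840 Ω.
R2: white, violet → 97; green ×10^5 → 9700000 Ω.
Series: 840 + 9700000 = 9700840 Ω.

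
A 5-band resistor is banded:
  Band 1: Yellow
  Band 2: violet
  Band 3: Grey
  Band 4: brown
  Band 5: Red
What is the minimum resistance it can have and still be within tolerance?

4684.4 Ω

Yellow → 4 (first significant figure)
Violet → 7 (second significant figure)
Grey → 8 (third significant figure)
Brown → ×10 multiplier
Red → ±2% tolerance
478 × 10 = 4780 Ω
Minimum = 4780 × (1 − 2/100) = 4684.4 Ω.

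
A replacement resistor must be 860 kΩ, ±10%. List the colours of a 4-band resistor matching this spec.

860000 Ω = 86 × 10^4.
8 → grey
6 → blue
Multiplier 10^4 → yellow.
±10% tolerance → silver.

grey, blue, yellow, silver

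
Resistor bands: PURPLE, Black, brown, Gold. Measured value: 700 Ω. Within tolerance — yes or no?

yes

Violet → 7 (first significant figure)
Black → 0 (second significant figure)
Brown → ×10 multiplier
Gold → ±5% tolerance
70 × 10 = 700 Ω
Allowed range: 665 Ω to 735 Ω.
700 Ω lies inside that range.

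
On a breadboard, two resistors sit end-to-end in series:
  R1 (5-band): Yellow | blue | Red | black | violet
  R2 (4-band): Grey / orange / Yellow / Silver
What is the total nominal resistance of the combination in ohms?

830462 Ω

R1: yellow, blue, red → 462; black ×1 → 462 Ω.
R2: grey, orange → 83; yellow ×10^4 → 830000 Ω.
Series: 462 + 830000 = 830462 Ω.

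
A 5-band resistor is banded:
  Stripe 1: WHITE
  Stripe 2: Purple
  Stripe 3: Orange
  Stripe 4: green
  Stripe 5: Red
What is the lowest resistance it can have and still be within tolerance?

White → 9 (first significant figure)
Violet → 7 (second significant figure)
Orange → 3 (third significant figure)
Green → ×10^5 multiplier
Red → ±2% tolerance
973 × 100000 = 97300000 Ω
Lowest = 97300000 × (1 − 2/100) = 95354000 Ω.

95354000 Ω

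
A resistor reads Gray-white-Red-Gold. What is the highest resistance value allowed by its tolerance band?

9345 Ω

Grey → 8 (first significant figure)
White → 9 (second significant figure)
Red → ×10^2 multiplier
Gold → ±5% tolerance
89 × 100 = 8900 Ω
Highest = 8900 × (1 + 5/100) = 9345 Ω.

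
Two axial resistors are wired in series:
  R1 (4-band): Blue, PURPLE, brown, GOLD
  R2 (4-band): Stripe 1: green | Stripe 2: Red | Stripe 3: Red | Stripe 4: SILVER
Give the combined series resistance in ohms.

5870 Ω

R1: blue, violet → 67; brown ×10 → 670 Ω.
R2: green, red → 52; red ×10^2 → 5200 Ω.
Series: 670 + 5200 = 5870 Ω.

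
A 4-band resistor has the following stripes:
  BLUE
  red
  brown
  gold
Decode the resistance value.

Blue → 6 (first significant figure)
Red → 2 (second significant figure)
Brown → ×10 multiplier
62 × 10 = 620 Ω

620 Ω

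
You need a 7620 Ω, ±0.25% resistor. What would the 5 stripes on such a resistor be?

violet, blue, red, brown, blue

7620 Ω = 762 × 10^1.
7 → violet
6 → blue
2 → red
Multiplier 10^1 → brown.
±0.25% tolerance → blue.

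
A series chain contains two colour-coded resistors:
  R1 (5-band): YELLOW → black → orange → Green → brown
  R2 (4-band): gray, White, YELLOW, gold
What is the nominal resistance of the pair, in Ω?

41190000 Ω

R1: yellow, black, orange → 403; green ×10^5 → 40300000 Ω.
R2: grey, white → 89; yellow ×10^4 → 890000 Ω.
Series: 40300000 + 890000 = 41190000 Ω.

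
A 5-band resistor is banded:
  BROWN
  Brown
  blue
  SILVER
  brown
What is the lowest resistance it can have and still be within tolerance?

Brown → 1 (first significant figure)
Brown → 1 (second significant figure)
Blue → 6 (third significant figure)
Silver → ×0.01 multiplier
Brown → ±1% tolerance
116 × 0.01 = 1.16 Ω
Lowest = 1.16 × (1 − 1/100) = 1.1484 Ω.

1.1484 Ω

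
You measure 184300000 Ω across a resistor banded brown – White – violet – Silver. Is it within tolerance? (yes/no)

Brown → 1 (first significant figure)
White → 9 (second significant figure)
Violet → ×10^7 multiplier
Silver → ±10% tolerance
19 × 10000000 = 190000000 Ω
Allowed range: 171000000 Ω to 209000000 Ω.
184300000 Ω lies inside that range.

yes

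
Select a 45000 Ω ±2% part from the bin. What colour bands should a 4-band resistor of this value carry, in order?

45000 Ω = 45 × 10^3.
4 → yellow
5 → green
Multiplier 10^3 → orange.
±2% tolerance → red.

yellow, green, orange, red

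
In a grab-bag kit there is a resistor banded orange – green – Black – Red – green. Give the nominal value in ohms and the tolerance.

Orange → 3 (first significant figure)
Green → 5 (second significant figure)
Black → 0 (third significant figure)
Red → ×10^2 multiplier
Green → ±0.5% tolerance
350 × 100 = 35000 Ω

35000 Ω ±0.5%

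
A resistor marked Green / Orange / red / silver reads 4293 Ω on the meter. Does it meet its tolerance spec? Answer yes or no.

no

Green → 5 (first significant figure)
Orange → 3 (second significant figure)
Red → ×10^2 multiplier
Silver → ±10% tolerance
53 × 100 = 5300 Ω
Allowed range: 4770 Ω to 5830 Ω.
4293 Ω lies outside that range.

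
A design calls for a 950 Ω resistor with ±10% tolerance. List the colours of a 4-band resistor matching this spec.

white, green, brown, silver

950 Ω = 95 × 10^1.
9 → white
5 → green
Multiplier 10^1 → brown.
±10% tolerance → silver.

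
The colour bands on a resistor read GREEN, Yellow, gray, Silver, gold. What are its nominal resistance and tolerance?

5.48 Ω ±5%

Green → 5 (first significant figure)
Yellow → 4 (second significant figure)
Grey → 8 (third significant figure)
Silver → ×0.01 multiplier
Gold → ±5% tolerance
548 × 0.01 = 5.48 Ω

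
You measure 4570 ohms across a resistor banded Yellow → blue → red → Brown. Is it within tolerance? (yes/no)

Yellow → 4 (first significant figure)
Blue → 6 (second significant figure)
Red → ×10^2 multiplier
Brown → ±1% tolerance
46 × 100 = 4600 Ω
Allowed range: 4554 Ω to 4646 Ω.
4570 ohms lies inside that range.

yes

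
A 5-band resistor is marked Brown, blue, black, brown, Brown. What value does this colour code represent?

Brown → 1 (first significant figure)
Blue → 6 (second significant figure)
Black → 0 (third significant figure)
Brown → ×10 multiplier
160 × 10 = 1600 Ω

1600 Ω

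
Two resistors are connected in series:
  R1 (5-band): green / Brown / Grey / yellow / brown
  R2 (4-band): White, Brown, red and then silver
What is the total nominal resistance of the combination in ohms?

5189100 Ω

R1: green, brown, grey → 518; yellow ×10^4 → 5180000 Ω.
R2: white, brown → 91; red ×10^2 → 9100 Ω.
Series: 5180000 + 9100 = 5189100 Ω.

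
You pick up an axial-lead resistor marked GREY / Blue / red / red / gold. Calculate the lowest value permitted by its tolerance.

81890 Ω

Grey → 8 (first significant figure)
Blue → 6 (second significant figure)
Red → 2 (third significant figure)
Red → ×10^2 multiplier
Gold → ±5% tolerance
862 × 100 = 86200 Ω
Lowest = 86200 × (1 − 5/100) = 81890 Ω.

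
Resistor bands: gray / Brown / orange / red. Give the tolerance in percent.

The last band, red, is the tolerance band.
Red corresponds to ±2%.

±2%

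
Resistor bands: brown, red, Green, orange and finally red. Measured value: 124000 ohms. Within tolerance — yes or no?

yes

Brown → 1 (first significant figure)
Red → 2 (second significant figure)
Green → 5 (third significant figure)
Orange → ×10^3 multiplier
Red → ±2% tolerance
125 × 1000 = 125000 Ω
Allowed range: 122500 Ω to 127500 Ω.
124000 ohms lies inside that range.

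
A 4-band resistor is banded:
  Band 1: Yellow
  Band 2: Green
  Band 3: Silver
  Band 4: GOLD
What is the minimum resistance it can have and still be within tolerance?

0.4275 Ω

Yellow → 4 (first significant figure)
Green → 5 (second significant figure)
Silver → ×0.01 multiplier
Gold → ±5% tolerance
45 × 0.01 = 0.45 Ω
Minimum = 0.45 × (1 − 5/100) = 0.4275 Ω.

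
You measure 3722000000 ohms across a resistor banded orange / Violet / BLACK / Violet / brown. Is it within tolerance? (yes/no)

Orange → 3 (first significant figure)
Violet → 7 (second significant figure)
Black → 0 (third significant figure)
Violet → ×10^7 multiplier
Brown → ±1% tolerance
370 × 10000000 = 3700000000 Ω
Allowed range: 3663000000 Ω to 3737000000 Ω.
3722000000 ohms lies inside that range.

yes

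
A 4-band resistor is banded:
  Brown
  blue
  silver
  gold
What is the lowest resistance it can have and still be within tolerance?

Brown → 1 (first significant figure)
Blue → 6 (second significant figure)
Silver → ×0.01 multiplier
Gold → ±5% tolerance
16 × 0.01 = 0.16 Ω
Lowest = 0.16 × (1 − 5/100) = 0.152 Ω.

0.152 Ω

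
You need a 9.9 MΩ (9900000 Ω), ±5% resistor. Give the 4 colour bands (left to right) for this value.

9900000 Ω = 99 × 10^5.
9 → white
9 → white
Multiplier 10^5 → green.
±5% tolerance → gold.

white, white, green, gold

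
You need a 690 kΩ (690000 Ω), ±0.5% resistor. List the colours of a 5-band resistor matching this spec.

690000 Ω = 690 × 10^3.
6 → blue
9 → white
0 → black
Multiplier 10^3 → orange.
±0.5% tolerance → green.

blue, white, black, orange, green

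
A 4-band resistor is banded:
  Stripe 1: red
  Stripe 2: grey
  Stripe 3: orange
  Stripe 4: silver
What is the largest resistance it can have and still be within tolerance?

Red → 2 (first significant figure)
Grey → 8 (second significant figure)
Orange → ×10^3 multiplier
Silver → ±10% tolerance
28 × 1000 = 28000 Ω
Largest = 28000 × (1 + 10/100) = 30800 Ω.

30800 Ω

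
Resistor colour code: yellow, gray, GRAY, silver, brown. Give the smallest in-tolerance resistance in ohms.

4.8312 Ω

Yellow → 4 (first significant figure)
Grey → 8 (second significant figure)
Grey → 8 (third significant figure)
Silver → ×0.01 multiplier
Brown → ±1% tolerance
488 × 0.01 = 4.88 Ω
Smallest = 4.88 × (1 − 1/100) = 4.8312 Ω.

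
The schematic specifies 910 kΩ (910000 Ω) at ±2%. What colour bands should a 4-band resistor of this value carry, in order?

white, brown, yellow, red

910000 Ω = 91 × 10^4.
9 → white
1 → brown
Multiplier 10^4 → yellow.
±2% tolerance → red.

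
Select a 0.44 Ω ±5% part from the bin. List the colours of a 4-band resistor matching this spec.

yellow, yellow, silver, gold

0.44 Ω = 44 × 10^-2.
4 → yellow
4 → yellow
Multiplier 10^-2 → silver.
±5% tolerance → gold.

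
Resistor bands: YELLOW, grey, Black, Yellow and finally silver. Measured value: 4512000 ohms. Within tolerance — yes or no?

yes

Yellow → 4 (first significant figure)
Grey → 8 (second significant figure)
Black → 0 (third significant figure)
Yellow → ×10^4 multiplier
Silver → ±10% tolerance
480 × 10000 = 4800000 Ω
Allowed range: 4320000 Ω to 5280000 Ω.
4512000 ohms lies inside that range.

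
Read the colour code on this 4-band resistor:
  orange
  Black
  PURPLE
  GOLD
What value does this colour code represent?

300000000 Ω

Orange → 3 (first significant figure)
Black → 0 (second significant figure)
Violet → ×10^7 multiplier
30 × 10000000 = 300000000 Ω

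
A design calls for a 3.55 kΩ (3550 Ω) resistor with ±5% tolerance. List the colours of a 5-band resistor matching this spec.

orange, green, green, brown, gold

3550 Ω = 355 × 10^1.
3 → orange
5 → green
5 → green
Multiplier 10^1 → brown.
±5% tolerance → gold.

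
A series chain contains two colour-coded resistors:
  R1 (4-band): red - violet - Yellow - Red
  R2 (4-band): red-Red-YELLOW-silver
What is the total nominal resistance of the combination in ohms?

490000 Ω

R1: red, violet → 27; yellow ×10^4 → 270000 Ω.
R2: red, red → 22; yellow ×10^4 → 220000 Ω.
Series: 270000 + 220000 = 490000 Ω.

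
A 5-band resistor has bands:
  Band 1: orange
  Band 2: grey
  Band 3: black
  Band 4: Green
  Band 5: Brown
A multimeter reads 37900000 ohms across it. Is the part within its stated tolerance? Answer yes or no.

yes

Orange → 3 (first significant figure)
Grey → 8 (second significant figure)
Black → 0 (third significant figure)
Green → ×10^5 multiplier
Brown → ±1% tolerance
380 × 100000 = 38000000 Ω
Allowed range: 37620000 Ω to 38380000 Ω.
37900000 ohms lies inside that range.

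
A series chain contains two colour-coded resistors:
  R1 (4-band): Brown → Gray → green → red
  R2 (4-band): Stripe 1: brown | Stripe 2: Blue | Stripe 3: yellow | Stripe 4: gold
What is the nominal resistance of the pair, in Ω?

1960000 Ω

R1: brown, grey → 18; green ×10^5 → 1800000 Ω.
R2: brown, blue → 16; yellow ×10^4 → 160000 Ω.
Series: 1800000 + 160000 = 1960000 Ω.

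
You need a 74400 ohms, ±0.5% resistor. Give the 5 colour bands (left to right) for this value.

74400 Ω = 744 × 10^2.
7 → violet
4 → yellow
4 → yellow
Multiplier 10^2 → red.
±0.5% tolerance → green.

violet, yellow, yellow, red, green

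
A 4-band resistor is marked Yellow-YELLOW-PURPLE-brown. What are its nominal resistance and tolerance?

440000000 Ω ±1%

Yellow → 4 (first significant figure)
Yellow → 4 (second significant figure)
Violet → ×10^7 multiplier
Brown → ±1% tolerance
44 × 10000000 = 440000000 Ω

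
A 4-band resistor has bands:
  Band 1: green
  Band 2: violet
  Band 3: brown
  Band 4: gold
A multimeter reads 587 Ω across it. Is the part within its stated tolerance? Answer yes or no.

Green → 5 (first significant figure)
Violet → 7 (second significant figure)
Brown → ×10 multiplier
Gold → ±5% tolerance
57 × 10 = 570 Ω
Allowed range: 541.5 Ω to 598.5 Ω.
587 Ω lies inside that range.

yes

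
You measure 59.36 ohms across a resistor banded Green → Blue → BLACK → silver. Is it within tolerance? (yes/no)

yes

Green → 5 (first significant figure)
Blue → 6 (second significant figure)
Black → ×1 multiplier
Silver → ±10% tolerance
56 × 1 = 56 Ω
Allowed range: 50.4 Ω to 61.6 Ω.
59.36 ohms lies inside that range.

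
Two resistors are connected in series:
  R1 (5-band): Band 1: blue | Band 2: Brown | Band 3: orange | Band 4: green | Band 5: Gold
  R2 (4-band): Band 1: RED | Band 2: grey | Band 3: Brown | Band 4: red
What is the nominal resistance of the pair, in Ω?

61300280 Ω

R1: blue, brown, orange → 613; green ×10^5 → 61300000 Ω.
R2: red, grey → 28; brown ×10 → 280 Ω.
Series: 61300000 + 280 = 61300280 Ω.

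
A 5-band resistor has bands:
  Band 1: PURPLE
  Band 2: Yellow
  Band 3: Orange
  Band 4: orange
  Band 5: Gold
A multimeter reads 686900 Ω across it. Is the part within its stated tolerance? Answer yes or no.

no

Violet → 7 (first significant figure)
Yellow → 4 (second significant figure)
Orange → 3 (third significant figure)
Orange → ×10^3 multiplier
Gold → ±5% tolerance
743 × 1000 = 743000 Ω
Allowed range: 705850 Ω to 780150 Ω.
686900 Ω lies outside that range.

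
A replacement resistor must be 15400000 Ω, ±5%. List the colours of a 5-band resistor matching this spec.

15400000 Ω = 154 × 10^5.
1 → brown
5 → green
4 → yellow
Multiplier 10^5 → green.
±5% tolerance → gold.

brown, green, yellow, green, gold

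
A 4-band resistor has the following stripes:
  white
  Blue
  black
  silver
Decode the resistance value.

White → 9 (first significant figure)
Blue → 6 (second significant figure)
Black → ×1 multiplier
96 × 1 = 96 Ω

96 Ω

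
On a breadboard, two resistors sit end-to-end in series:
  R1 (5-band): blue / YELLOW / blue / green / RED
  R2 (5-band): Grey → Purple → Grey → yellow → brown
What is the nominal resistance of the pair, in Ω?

R1: blue, yellow, blue → 646; green ×10^5 → 64600000 Ω.
R2: grey, violet, grey → 878; yellow ×10^4 → 8780000 Ω.
Series: 64600000 + 8780000 = 73380000 Ω.

73380000 Ω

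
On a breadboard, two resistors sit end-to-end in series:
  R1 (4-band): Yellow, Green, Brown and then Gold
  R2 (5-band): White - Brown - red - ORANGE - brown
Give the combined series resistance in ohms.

912450 Ω

R1: yellow, green → 45; brown ×10 → 450 Ω.
R2: white, brown, red → 912; orange ×10^3 → 912000 Ω.
Series: 450 + 912000 = 912450 Ω.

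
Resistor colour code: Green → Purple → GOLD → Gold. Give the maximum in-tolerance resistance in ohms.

Green → 5 (first significant figure)
Violet → 7 (second significant figure)
Gold → ×0.1 multiplier
Gold → ±5% tolerance
57 × 0.1 = 5.7 Ω
Maximum = 5.7 × (1 + 5/100) = 5.985 Ω.

5.985 Ω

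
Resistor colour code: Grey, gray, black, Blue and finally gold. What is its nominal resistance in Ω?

880000000 Ω

Grey → 8 (first significant figure)
Grey → 8 (second significant figure)
Black → 0 (third significant figure)
Blue → ×10^6 multiplier
880 × 1000000 = 880000000 Ω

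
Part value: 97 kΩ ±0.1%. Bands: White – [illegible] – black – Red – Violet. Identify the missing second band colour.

violet

97000 Ω = 970 × 10^2.
The second band gives digit 7 of the significand, and 7 is violet.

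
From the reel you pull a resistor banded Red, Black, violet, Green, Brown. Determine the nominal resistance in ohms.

20700000 Ω

Red → 2 (first significant figure)
Black → 0 (second significant figure)
Violet → 7 (third significant figure)
Green → ×10^5 multiplier
207 × 100000 = 20700000 Ω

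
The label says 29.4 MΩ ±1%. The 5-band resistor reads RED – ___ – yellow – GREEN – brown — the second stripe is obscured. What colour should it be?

white

29400000 Ω = 294 × 10^5.
The second band gives digit 9 of the significand, and 9 is white.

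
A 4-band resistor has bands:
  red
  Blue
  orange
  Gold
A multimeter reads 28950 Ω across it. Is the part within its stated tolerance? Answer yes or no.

no

Red → 2 (first significant figure)
Blue → 6 (second significant figure)
Orange → ×10^3 multiplier
Gold → ±5% tolerance
26 × 1000 = 26000 Ω
Allowed range: 24700 Ω to 27300 Ω.
28950 Ω lies outside that range.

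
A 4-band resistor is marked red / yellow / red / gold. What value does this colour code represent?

Red → 2 (first significant figure)
Yellow → 4 (second significant figure)
Red → ×10^2 multiplier
24 × 100 = 2400 Ω

2400 Ω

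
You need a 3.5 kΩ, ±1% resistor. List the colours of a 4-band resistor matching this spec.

orange, green, red, brown

3500 Ω = 35 × 10^2.
3 → orange
5 → green
Multiplier 10^2 → red.
±1% tolerance → brown.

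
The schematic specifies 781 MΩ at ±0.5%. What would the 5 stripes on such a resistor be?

781000000 Ω = 781 × 10^6.
7 → violet
8 → grey
1 → brown
Multiplier 10^6 → blue.
±0.5% tolerance → green.

violet, grey, brown, blue, green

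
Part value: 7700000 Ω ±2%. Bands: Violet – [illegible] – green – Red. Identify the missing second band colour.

7700000 Ω = 77 × 10^5.
The second band gives digit 7 of the significand, and 7 is violet.

violet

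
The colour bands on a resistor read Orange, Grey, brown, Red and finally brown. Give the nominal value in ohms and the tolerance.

Orange → 3 (first significant figure)
Grey → 8 (second significant figure)
Brown → 1 (third significant figure)
Red → ×10^2 multiplier
Brown → ±1% tolerance
381 × 100 = 38100 Ω

38100 Ω ±1%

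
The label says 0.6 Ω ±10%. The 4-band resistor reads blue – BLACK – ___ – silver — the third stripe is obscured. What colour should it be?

0.6 Ω = 60 × 10^-2.
The third band is the multiplier, 10^-2, which is silver.

silver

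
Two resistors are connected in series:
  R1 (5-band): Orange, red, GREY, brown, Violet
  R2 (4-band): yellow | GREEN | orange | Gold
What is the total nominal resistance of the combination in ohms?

48280 Ω

R1: orange, red, grey → 328; brown ×10 → 3280 Ω.
R2: yellow, green → 45; orange ×10^3 → 45000 Ω.
Series: 3280 + 45000 = 48280 Ω.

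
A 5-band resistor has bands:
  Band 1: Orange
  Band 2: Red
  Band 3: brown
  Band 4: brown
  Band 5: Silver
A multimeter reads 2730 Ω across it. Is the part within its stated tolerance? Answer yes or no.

Orange → 3 (first significant figure)
Red → 2 (second significant figure)
Brown → 1 (third significant figure)
Brown → ×10 multiplier
Silver → ±10% tolerance
321 × 10 = 3210 Ω
Allowed range: 2889 Ω to 3531 Ω.
2730 Ω lies outside that range.

no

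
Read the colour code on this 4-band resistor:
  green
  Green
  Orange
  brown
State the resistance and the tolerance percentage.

55000 Ω ±1%

Green → 5 (first significant figure)
Green → 5 (second significant figure)
Orange → ×10^3 multiplier
Brown → ±1% tolerance
55 × 1000 = 55000 Ω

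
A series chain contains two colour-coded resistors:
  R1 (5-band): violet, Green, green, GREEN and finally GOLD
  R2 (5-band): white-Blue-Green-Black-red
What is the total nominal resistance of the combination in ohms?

R1: violet, green, green → 755; green ×10^5 → 75500000 Ω.
R2: white, blue, green → 965; black ×1 → 965 Ω.
Series: 75500000 + 965 = 75500965 Ω.

75500965 Ω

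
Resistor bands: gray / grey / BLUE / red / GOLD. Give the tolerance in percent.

±5%

The last band, gold, is the tolerance band.
Gold corresponds to ±5%.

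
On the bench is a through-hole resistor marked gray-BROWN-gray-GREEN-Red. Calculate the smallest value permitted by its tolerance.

80164000 Ω

Grey → 8 (first significant figure)
Brown → 1 (second significant figure)
Grey → 8 (third significant figure)
Green → ×10^5 multiplier
Red → ±2% tolerance
818 × 100000 = 81800000 Ω
Smallest = 81800000 × (1 − 2/100) = 80164000 Ω.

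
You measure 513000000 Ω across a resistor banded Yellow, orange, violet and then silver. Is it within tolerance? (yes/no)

no

Yellow → 4 (first significant figure)
Orange → 3 (second significant figure)
Violet → ×10^7 multiplier
Silver → ±10% tolerance
43 × 10000000 = 430000000 Ω
Allowed range: 387000000 Ω to 473000000 Ω.
513000000 Ω lies outside that range.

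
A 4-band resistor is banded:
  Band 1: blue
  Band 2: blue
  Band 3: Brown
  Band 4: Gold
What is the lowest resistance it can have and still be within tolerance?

627 Ω

Blue → 6 (first significant figure)
Blue → 6 (second significant figure)
Brown → ×10 multiplier
Gold → ±5% tolerance
66 × 10 = 660 Ω
Lowest = 660 × (1 − 5/100) = 627 Ω.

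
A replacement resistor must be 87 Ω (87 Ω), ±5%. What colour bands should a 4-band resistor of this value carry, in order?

87 Ω = 87 × 10^0.
8 → grey
7 → violet
Multiplier 10^0 → black.
±5% tolerance → gold.

grey, violet, black, gold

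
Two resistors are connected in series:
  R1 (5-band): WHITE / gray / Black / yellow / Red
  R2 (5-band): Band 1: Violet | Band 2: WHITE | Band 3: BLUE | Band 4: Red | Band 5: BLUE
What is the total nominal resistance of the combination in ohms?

R1: white, grey, black → 980; yellow ×10^4 → 9800000 Ω.
R2: violet, white, blue → 796; red ×10^2 → 79600 Ω.
Series: 9800000 + 79600 = 9879600 Ω.

9879600 Ω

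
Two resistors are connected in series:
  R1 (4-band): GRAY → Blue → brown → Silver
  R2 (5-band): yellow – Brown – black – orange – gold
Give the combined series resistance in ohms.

R1: grey, blue → 86; brown ×10 → 860 Ω.
R2: yellow, brown, black → 410; orange ×10^3 → 410000 Ω.
Series: 860 + 410000 = 410860 Ω.

410860 Ω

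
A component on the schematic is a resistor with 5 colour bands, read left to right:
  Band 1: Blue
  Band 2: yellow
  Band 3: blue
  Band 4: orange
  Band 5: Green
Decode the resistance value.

646000 Ω

Blue → 6 (first significant figure)
Yellow → 4 (second significant figure)
Blue → 6 (third significant figure)
Orange → ×10^3 multiplier
646 × 1000 = 646000 Ω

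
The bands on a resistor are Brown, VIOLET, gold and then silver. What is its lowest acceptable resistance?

1.53 Ω

Brown → 1 (first significant figure)
Violet → 7 (second significant figure)
Gold → ×0.1 multiplier
Silver → ±10% tolerance
17 × 0.1 = 1.7 Ω
Lowest = 1.7 × (1 − 10/100) = 1.53 Ω.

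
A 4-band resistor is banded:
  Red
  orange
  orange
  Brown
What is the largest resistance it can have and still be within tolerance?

Red → 2 (first significant figure)
Orange → 3 (second significant figure)
Orange → ×10^3 multiplier
Brown → ±1% tolerance
23 × 1000 = 23000 Ω
Largest = 23000 × (1 + 1/100) = 23230 Ω.

23230 Ω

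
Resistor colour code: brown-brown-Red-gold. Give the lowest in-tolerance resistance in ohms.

Brown → 1 (first significant figure)
Brown → 1 (second significant figure)
Red → ×10^2 multiplier
Gold → ±5% tolerance
11 × 100 = 1100 Ω
Lowest = 1100 × (1 − 5/100) = 1045 Ω.

1045 Ω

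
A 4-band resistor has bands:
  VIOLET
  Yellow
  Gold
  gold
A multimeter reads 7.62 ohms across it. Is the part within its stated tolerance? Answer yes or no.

yes

Violet → 7 (first significant figure)
Yellow → 4 (second significant figure)
Gold → ×0.1 multiplier
Gold → ±5% tolerance
74 × 0.1 = 7.4 Ω
Allowed range: 7.03 Ω to 7.77 Ω.
7.62 ohms lies inside that range.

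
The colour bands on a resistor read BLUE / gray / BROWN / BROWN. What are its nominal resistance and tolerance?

680 Ω ±1%

Blue → 6 (first significant figure)
Grey → 8 (second significant figure)
Brown → ×10 multiplier
Brown → ±1% tolerance
68 × 10 = 680 Ω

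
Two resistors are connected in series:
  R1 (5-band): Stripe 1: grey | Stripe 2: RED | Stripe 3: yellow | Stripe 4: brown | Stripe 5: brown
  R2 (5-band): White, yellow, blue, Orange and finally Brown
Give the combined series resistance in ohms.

954240 Ω

R1: grey, red, yellow → 824; brown ×10 → 8240 Ω.
R2: white, yellow, blue → 946; orange ×10^3 → 946000 Ω.
Series: 8240 + 946000 = 954240 Ω.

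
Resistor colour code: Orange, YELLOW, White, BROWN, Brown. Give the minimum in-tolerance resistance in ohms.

3455.1 Ω

Orange → 3 (first significant figure)
Yellow → 4 (second significant figure)
White → 9 (third significant figure)
Brown → ×10 multiplier
Brown → ±1% tolerance
349 × 10 = 3490 Ω
Minimum = 3490 × (1 − 1/100) = 3455.1 Ω.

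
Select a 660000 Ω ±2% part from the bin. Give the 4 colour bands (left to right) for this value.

660000 Ω = 66 × 10^4.
6 → blue
6 → blue
Multiplier 10^4 → yellow.
±2% tolerance → red.

blue, blue, yellow, red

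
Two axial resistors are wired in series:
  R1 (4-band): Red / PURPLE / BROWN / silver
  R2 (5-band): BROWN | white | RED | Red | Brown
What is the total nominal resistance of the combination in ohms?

R1: red, violet → 27; brown ×10 → 270 Ω.
R2: brown, white, red → 192; red ×10^2 → 19200 Ω.
Series: 270 + 19200 = 19470 Ω.

19470 Ω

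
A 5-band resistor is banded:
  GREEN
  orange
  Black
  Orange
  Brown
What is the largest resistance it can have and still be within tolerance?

535300 Ω

Green → 5 (first significant figure)
Orange → 3 (second significant figure)
Black → 0 (third significant figure)
Orange → ×10^3 multiplier
Brown → ±1% tolerance
530 × 1000 = 530000 Ω
Largest = 530000 × (1 + 1/100) = 535300 Ω.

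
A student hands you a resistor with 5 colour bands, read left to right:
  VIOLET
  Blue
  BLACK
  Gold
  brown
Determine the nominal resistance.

Violet → 7 (first significant figure)
Blue → 6 (second significant figure)
Black → 0 (third significant figure)
Gold → ×0.1 multiplier
760 × 0.1 = 76 Ω

76 Ω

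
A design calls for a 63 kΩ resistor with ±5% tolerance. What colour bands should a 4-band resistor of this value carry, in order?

63000 Ω = 63 × 10^3.
6 → blue
3 → orange
Multiplier 10^3 → orange.
±5% tolerance → gold.

blue, orange, orange, gold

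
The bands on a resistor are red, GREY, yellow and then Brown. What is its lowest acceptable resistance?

277200 Ω

Red → 2 (first significant figure)
Grey → 8 (second significant figure)
Yellow → ×10^4 multiplier
Brown → ±1% tolerance
28 × 10000 = 280000 Ω
Lowest = 280000 × (1 − 1/100) = 277200 Ω.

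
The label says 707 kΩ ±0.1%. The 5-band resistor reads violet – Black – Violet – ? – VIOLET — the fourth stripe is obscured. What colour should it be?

707000 Ω = 707 × 10^3.
The fourth band is the multiplier, 10^3, which is orange.

orange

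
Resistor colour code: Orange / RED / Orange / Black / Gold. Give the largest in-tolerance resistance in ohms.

Orange → 3 (first significant figure)
Red → 2 (second significant figure)
Orange → 3 (third significant figure)
Black → ×1 multiplier
Gold → ±5% tolerance
323 × 1 = 323 Ω
Largest = 323 × (1 + 5/100) = 339.15 Ω.

339.15 Ω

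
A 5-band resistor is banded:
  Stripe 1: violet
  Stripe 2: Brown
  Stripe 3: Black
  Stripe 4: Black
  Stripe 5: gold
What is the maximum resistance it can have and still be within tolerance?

Violet → 7 (first significant figure)
Brown → 1 (second significant figure)
Black → 0 (third significant figure)
Black → ×1 multiplier
Gold → ±5% tolerance
710 × 1 = 710 Ω
Maximum = 710 × (1 + 5/100) = 745.5 Ω.

745.5 Ω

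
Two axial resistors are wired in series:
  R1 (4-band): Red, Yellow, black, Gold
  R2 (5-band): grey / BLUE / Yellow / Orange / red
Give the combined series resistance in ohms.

864024 Ω

R1: red, yellow → 24; black ×1 → 24 Ω.
R2: grey, blue, yellow → 864; orange ×10^3 → 864000 Ω.
Series: 24 + 864000 = 864024 Ω.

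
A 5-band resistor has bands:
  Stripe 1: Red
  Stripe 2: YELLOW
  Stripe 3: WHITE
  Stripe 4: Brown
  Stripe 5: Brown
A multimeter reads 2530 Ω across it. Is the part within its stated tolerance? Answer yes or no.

Red → 2 (first significant figure)
Yellow → 4 (second significant figure)
White → 9 (third significant figure)
Brown → ×10 multiplier
Brown → ±1% tolerance
249 × 10 = 2490 Ω
Allowed range: 2465.1 Ω to 2514.9 Ω.
2530 Ω lies outside that range.

no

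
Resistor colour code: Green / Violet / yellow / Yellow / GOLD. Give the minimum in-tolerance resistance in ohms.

5453000 Ω

Green → 5 (first significant figure)
Violet → 7 (second significant figure)
Yellow → 4 (third significant figure)
Yellow → ×10^4 multiplier
Gold → ±5% tolerance
574 × 10000 = 5740000 Ω
Minimum = 5740000 × (1 − 5/100) = 5453000 Ω.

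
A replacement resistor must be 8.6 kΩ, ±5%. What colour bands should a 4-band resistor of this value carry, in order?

grey, blue, red, gold

8600 Ω = 86 × 10^2.
8 → grey
6 → blue
Multiplier 10^2 → red.
±5% tolerance → gold.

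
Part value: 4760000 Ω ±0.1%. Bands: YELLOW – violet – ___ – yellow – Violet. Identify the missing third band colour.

blue

4760000 Ω = 476 × 10^4.
The third band gives digit 6 of the significand, and 6 is blue.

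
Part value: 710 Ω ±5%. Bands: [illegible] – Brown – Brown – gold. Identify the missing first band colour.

710 Ω = 71 × 10^1.
The first band gives digit 7 of the significand, and 7 is violet.

violet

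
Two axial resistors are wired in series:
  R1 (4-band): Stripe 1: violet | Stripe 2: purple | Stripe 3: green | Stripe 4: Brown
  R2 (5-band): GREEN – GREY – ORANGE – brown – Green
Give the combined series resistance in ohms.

R1: violet, violet → 77; green ×10^5 → 7700000 Ω.
R2: green, grey, orange → 583; brown ×10 → 5830 Ω.
Series: 7700000 + 5830 = 7705830 Ω.

7705830 Ω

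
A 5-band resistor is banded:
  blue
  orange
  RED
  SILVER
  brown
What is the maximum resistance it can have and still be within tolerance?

6.3832 Ω

Blue → 6 (first significant figure)
Orange → 3 (second significant figure)
Red → 2 (third significant figure)
Silver → ×0.01 multiplier
Brown → ±1% tolerance
632 × 0.01 = 6.32 Ω
Maximum = 6.32 × (1 + 1/100) = 6.3832 Ω.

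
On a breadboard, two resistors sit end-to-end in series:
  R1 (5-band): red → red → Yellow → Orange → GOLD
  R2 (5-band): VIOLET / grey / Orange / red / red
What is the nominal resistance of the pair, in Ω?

R1: red, red, yellow → 224; orange ×10^3 → 224000 Ω.
R2: violet, grey, orange → 783; red ×10^2 → 78300 Ω.
Series: 224000 + 78300 = 302300 Ω.

302300 Ω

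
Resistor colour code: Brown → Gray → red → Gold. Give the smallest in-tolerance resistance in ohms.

Brown → 1 (first significant figure)
Grey → 8 (second significant figure)
Red → ×10^2 multiplier
Gold → ±5% tolerance
18 × 100 = 1800 Ω
Smallest = 1800 × (1 − 5/100) = 1710 Ω.

1710 Ω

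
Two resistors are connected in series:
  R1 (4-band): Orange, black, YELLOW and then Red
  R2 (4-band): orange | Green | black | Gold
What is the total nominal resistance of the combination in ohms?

R1: orange, black → 30; yellow ×10^4 → 300000 Ω.
R2: orange, green → 35; black ×1 → 35 Ω.
Series: 300000 + 35 = 300035 Ω.

300035 Ω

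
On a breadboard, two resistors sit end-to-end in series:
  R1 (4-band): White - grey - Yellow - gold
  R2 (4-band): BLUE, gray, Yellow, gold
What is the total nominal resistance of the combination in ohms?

1660000 Ω

R1: white, grey → 98; yellow ×10^4 → 980000 Ω.
R2: blue, grey → 68; yellow ×10^4 → 680000 Ω.
Series: 980000 + 680000 = 1660000 Ω.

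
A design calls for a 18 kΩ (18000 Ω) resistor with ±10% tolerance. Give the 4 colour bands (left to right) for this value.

18000 Ω = 18 × 10^3.
1 → brown
8 → grey
Multiplier 10^3 → orange.
±10% tolerance → silver.

brown, grey, orange, silver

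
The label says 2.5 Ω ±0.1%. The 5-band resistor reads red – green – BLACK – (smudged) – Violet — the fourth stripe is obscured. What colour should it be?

2.5 Ω = 250 × 10^-2.
The fourth band is the multiplier, 10^-2, which is silver.

silver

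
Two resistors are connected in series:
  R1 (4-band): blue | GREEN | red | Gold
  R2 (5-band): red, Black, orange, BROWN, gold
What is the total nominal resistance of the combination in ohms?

R1: blue, green → 65; red ×10^2 → 6500 Ω.
R2: red, black, orange → 203; brown ×10 → 2030 Ω.
Series: 6500 + 2030 = 8530 Ω.

8530 Ω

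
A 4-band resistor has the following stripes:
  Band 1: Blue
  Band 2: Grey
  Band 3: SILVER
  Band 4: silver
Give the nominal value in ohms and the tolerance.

0.68 Ω ±10%

Blue → 6 (first significant figure)
Grey → 8 (second significant figure)
Silver → ×0.01 multiplier
Silver → ±10% tolerance
68 × 0.01 = 0.68 Ω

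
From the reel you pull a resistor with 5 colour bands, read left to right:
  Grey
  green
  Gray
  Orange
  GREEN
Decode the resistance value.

858000 Ω

Grey → 8 (first significant figure)
Green → 5 (second significant figure)
Grey → 8 (third significant figure)
Orange → ×10^3 multiplier
858 × 1000 = 858000 Ω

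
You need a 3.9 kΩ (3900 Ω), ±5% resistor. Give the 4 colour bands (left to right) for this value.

orange, white, red, gold

3900 Ω = 39 × 10^2.
3 → orange
9 → white
Multiplier 10^2 → red.
±5% tolerance → gold.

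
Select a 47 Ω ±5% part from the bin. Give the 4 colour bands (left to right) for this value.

yellow, violet, black, gold

47 Ω = 47 × 10^0.
4 → yellow
7 → violet
Multiplier 10^0 → black.
±5% tolerance → gold.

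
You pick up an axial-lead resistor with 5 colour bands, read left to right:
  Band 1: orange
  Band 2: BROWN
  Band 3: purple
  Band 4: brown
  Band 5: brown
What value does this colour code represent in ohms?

3170 Ω

Orange → 3 (first significant figure)
Brown → 1 (second significant figure)
Violet → 7 (third significant figure)
Brown → ×10 multiplier
317 × 10 = 3170 Ω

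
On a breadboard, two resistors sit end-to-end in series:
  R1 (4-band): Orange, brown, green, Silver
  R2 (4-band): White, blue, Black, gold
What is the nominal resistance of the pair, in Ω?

R1: orange, brown → 31; green ×10^5 → 3100000 Ω.
R2: white, blue → 96; black ×1 → 96 Ω.
Series: 3100000 + 96 = 3100096 Ω.

3100096 Ω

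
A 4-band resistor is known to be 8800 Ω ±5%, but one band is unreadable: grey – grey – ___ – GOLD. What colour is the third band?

red

8800 Ω = 88 × 10^2.
The third band is the multiplier, 10^2, which is red.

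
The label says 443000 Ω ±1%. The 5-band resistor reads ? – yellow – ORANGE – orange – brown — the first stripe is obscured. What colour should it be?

yellow

443000 Ω = 443 × 10^3.
The first band gives digit 4 of the significand, and 4 is yellow.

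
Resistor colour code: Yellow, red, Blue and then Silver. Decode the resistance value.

Yellow → 4 (first significant figure)
Red → 2 (second significant figure)
Blue → ×10^6 multiplier
42 × 1000000 = 42000000 Ω

42000000 Ω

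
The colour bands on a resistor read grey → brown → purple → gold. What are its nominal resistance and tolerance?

810000000 Ω ±5%

Grey → 8 (first significant figure)
Brown → 1 (second significant figure)
Violet → ×10^7 multiplier
Gold → ±5% tolerance
81 × 10000000 = 810000000 Ω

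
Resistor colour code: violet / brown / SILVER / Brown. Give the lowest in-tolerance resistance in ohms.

Violet → 7 (first significant figure)
Brown → 1 (second significant figure)
Silver → ×0.01 multiplier
Brown → ±1% tolerance
71 × 0.01 = 0.71 Ω
Lowest = 0.71 × (1 − 1/100) = 0.7029 Ω.

0.7029 Ω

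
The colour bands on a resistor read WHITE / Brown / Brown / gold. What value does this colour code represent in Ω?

910 Ω

White → 9 (first significant figure)
Brown → 1 (second significant figure)
Brown → ×10 multiplier
91 × 10 = 910 Ω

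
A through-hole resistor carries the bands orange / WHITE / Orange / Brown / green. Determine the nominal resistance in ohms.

Orange → 3 (first significant figure)
White → 9 (second significant figure)
Orange → 3 (third significant figure)
Brown → ×10 multiplier
393 × 10 = 3930 Ω

3930 Ω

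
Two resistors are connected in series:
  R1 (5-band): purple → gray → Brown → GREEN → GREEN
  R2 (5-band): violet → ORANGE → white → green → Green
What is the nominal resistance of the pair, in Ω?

R1: violet, grey, brown → 781; green ×10^5 → 78100000 Ω.
R2: violet, orange, white → 739; green ×10^5 → 73900000 Ω.
Series: 78100000 + 73900000 = 152000000 Ω.

152000000 Ω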